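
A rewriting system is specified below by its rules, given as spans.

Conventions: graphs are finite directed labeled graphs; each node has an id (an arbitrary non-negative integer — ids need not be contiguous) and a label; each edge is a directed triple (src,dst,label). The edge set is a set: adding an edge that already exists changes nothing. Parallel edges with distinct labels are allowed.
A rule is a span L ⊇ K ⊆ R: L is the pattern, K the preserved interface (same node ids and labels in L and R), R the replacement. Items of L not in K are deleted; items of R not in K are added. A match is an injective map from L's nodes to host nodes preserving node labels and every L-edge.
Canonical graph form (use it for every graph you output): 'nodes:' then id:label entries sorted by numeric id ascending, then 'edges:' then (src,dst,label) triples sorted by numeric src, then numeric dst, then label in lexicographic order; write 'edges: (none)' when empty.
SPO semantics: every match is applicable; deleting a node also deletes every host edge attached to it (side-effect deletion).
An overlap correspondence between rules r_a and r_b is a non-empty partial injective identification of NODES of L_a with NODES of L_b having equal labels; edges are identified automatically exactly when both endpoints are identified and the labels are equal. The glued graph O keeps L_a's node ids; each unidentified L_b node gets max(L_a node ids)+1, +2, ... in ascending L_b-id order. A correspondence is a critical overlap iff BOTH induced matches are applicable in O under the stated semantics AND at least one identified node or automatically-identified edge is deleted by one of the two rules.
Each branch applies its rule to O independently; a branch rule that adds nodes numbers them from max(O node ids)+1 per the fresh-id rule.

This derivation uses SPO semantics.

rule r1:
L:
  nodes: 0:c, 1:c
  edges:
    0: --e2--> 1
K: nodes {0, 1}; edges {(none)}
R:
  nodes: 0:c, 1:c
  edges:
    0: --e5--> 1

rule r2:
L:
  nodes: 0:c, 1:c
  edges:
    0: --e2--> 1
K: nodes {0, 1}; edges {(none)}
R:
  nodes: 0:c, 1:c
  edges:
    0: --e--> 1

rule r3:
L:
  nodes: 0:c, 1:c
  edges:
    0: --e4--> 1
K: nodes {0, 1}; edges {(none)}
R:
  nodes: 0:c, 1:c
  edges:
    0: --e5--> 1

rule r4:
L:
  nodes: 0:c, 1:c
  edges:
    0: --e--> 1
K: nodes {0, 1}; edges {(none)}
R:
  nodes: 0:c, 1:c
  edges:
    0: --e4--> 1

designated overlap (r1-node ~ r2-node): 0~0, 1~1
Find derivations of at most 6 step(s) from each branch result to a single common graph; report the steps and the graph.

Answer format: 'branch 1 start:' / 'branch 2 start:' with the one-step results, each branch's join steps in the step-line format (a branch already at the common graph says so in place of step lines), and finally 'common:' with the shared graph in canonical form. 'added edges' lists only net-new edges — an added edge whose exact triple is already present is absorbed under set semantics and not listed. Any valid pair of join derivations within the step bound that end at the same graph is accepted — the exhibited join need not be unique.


branch 1 start:
nodes: 0:c, 1:c
edges: (0,1,e5)
branch 2 start:
nodes: 0:c, 1:c
edges: (0,1,e)
branch 1: already at the common graph (0 steps)
branch 2 step 1: rule r4; match: 0->0, 1->1; deleted nodes (none); deleted edges (0,1,e); added nodes (none); added edges (0,1,e4); result: nodes: 0:c, 1:c edges: (0,1,e4)
branch 2 step 2: rule r3; match: 0->0, 1->1; deleted nodes (none); deleted edges (0,1,e4); added nodes (none); added edges (0,1,e5); result: nodes: 0:c, 1:c edges: (0,1,e5)
common:
nodes: 0:c, 1:c
edges: (0,1,e5)


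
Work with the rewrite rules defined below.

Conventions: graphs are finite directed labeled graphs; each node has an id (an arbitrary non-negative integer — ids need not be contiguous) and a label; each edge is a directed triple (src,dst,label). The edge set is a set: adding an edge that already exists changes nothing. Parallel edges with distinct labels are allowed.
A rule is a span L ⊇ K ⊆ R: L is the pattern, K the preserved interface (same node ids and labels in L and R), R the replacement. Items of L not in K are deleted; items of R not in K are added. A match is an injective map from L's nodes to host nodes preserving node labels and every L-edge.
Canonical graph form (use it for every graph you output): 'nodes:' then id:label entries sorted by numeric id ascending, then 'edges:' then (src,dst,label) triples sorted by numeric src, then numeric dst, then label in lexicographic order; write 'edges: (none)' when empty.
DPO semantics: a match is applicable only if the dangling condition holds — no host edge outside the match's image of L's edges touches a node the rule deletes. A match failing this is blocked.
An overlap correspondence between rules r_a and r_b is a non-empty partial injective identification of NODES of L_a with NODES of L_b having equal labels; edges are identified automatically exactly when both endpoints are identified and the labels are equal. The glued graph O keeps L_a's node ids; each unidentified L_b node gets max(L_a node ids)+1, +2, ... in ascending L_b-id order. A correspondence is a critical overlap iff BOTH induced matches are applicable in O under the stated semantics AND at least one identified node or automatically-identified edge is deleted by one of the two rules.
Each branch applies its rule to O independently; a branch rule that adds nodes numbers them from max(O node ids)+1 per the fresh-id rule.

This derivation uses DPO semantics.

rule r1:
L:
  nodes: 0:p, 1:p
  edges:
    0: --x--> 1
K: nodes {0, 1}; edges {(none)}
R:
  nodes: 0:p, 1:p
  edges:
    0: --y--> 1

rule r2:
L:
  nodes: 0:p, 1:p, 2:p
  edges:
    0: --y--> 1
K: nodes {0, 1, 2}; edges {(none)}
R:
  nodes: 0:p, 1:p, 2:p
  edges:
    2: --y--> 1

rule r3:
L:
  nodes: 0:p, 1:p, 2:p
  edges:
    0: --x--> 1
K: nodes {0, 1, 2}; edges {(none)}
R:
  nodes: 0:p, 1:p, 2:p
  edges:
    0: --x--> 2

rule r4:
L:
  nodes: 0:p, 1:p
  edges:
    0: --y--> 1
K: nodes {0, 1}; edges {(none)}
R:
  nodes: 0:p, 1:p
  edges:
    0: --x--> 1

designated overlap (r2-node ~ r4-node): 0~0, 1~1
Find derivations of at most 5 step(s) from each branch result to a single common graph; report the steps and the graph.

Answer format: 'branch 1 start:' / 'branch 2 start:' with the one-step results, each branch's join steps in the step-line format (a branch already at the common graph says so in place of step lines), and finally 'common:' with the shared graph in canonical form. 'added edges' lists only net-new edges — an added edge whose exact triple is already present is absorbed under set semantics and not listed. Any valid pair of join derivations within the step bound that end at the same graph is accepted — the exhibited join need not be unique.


branch 1 start:
nodes: 0:p, 1:p, 2:p
edges: (2,1,y)
branch 2 start:
nodes: 0:p, 1:p, 2:p
edges: (0,1,x)
branch 1 step 1: rule r2; match: 0->2, 1->1, 2->0; deleted nodes (none); deleted edges (2,1,y); added nodes (none); added edges (0,1,y); result: nodes: 0:p, 1:p, 2:p edges: (0,1,y)
branch 2 step 1: rule r1; match: 0->0, 1->1; deleted nodes (none); deleted edges (0,1,x); added nodes (none); added edges (0,1,y); result: nodes: 0:p, 1:p, 2:p edges: (0,1,y)
common:
nodes: 0:p, 1:p, 2:p
edges: (0,1,y)


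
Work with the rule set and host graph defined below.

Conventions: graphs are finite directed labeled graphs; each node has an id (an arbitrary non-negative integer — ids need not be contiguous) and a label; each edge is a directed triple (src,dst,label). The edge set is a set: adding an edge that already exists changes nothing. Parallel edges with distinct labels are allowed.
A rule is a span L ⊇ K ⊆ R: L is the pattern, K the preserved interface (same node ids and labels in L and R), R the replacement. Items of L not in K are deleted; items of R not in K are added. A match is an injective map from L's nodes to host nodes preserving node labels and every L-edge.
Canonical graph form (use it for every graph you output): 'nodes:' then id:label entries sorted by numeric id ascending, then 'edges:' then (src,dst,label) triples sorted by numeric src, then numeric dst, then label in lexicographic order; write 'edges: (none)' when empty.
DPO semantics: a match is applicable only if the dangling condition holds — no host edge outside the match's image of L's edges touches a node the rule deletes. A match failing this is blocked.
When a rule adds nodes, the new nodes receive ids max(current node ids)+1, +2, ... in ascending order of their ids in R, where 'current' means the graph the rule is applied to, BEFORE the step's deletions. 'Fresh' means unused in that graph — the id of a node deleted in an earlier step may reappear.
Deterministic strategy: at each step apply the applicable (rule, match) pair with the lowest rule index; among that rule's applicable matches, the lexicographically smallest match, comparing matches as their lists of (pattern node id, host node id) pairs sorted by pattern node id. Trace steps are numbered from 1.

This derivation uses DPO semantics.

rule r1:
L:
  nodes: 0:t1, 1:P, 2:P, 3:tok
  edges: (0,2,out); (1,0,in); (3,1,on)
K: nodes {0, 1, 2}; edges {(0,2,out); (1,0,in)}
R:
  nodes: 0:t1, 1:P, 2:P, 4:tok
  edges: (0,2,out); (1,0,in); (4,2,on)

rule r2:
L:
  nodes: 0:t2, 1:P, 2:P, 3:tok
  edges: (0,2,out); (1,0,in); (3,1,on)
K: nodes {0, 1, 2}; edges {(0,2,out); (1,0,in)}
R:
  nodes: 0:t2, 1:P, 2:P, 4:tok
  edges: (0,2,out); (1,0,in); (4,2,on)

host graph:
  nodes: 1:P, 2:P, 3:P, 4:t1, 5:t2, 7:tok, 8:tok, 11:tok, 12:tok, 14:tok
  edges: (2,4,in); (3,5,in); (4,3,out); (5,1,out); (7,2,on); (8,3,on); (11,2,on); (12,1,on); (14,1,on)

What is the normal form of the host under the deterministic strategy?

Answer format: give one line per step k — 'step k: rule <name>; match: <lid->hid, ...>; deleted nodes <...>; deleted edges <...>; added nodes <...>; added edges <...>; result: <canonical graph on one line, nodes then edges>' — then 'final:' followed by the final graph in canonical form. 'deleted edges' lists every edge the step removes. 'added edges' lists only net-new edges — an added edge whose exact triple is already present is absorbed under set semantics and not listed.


step 1: rule r1; match: 0->4, 1->2, 2->3, 3->7; deleted nodes 7; deleted edges (7,2,on); added nodes 15; added edges (15,3,on); result: nodes: 1:P, 2:P, 3:P, 4:t1, 5:t2, 8:tok, 11:tok, 12:tok, 14:tok, 15:tok edges: (2,4,in); (3,5,in); (4,3,out); (5,1,out); (8,3,on); (11,2,on); (12,1,on); (14,1,on); (15,3,on)
step 2: rule r1; match: 0->4, 1->2, 2->3, 3->11; deleted nodes 11; deleted edges (11,2,on); added nodes 16; added edges (16,3,on); result: nodes: 1:P, 2:P, 3:P, 4:t1, 5:t2, 8:tok, 12:tok, 14:tok, 15:tok, 16:tok edges: (2,4,in); (3,5,in); (4,3,out); (5,1,out); (8,3,on); (12,1,on); (14,1,on); (15,3,on); (16,3,on)
step 3: rule r2; match: 0->5, 1->3, 2->1, 3->8; deleted nodes 8; deleted edges (8,3,on); added nodes 17; added edges (17,1,on); result: nodes: 1:P, 2:P, 3:P, 4:t1, 5:t2, 12:tok, 14:tok, 15:tok, 16:tok, 17:tok edges: (2,4,in); (3,5,in); (4,3,out); (5,1,out); (12,1,on); (14,1,on); (15,3,on); (16,3,on); (17,1,on)
step 4: rule r2; match: 0->5, 1->3, 2->1, 3->15; deleted nodes 15; deleted edges (15,3,on); added nodes 18; added edges (18,1,on); result: nodes: 1:P, 2:P, 3:P, 4:t1, 5:t2, 12:tok, 14:tok, 16:tok, 17:tok, 18:tok edges: (2,4,in); (3,5,in); (4,3,out); (5,1,out); (12,1,on); (14,1,on); (16,3,on); (17,1,on); (18,1,on)
step 5: rule r2; match: 0->5, 1->3, 2->1, 3->16; deleted nodes 16; deleted edges (16,3,on); added nodes 19; added edges (19,1,on); result: nodes: 1:P, 2:P, 3:P, 4:t1, 5:t2, 12:tok, 14:tok, 17:tok, 18:tok, 19:tok edges: (2,4,in); (3,5,in); (4,3,out); (5,1,out); (12,1,on); (14,1,on); (17,1,on); (18,1,on); (19,1,on)
final:
nodes: 1:P, 2:P, 3:P, 4:t1, 5:t2, 12:tok, 14:tok, 17:tok, 18:tok, 19:tok
edges: (2,4,in); (3,5,in); (4,3,out); (5,1,out); (12,1,on); (14,1,on); (17,1,on); (18,1,on); (19,1,on)


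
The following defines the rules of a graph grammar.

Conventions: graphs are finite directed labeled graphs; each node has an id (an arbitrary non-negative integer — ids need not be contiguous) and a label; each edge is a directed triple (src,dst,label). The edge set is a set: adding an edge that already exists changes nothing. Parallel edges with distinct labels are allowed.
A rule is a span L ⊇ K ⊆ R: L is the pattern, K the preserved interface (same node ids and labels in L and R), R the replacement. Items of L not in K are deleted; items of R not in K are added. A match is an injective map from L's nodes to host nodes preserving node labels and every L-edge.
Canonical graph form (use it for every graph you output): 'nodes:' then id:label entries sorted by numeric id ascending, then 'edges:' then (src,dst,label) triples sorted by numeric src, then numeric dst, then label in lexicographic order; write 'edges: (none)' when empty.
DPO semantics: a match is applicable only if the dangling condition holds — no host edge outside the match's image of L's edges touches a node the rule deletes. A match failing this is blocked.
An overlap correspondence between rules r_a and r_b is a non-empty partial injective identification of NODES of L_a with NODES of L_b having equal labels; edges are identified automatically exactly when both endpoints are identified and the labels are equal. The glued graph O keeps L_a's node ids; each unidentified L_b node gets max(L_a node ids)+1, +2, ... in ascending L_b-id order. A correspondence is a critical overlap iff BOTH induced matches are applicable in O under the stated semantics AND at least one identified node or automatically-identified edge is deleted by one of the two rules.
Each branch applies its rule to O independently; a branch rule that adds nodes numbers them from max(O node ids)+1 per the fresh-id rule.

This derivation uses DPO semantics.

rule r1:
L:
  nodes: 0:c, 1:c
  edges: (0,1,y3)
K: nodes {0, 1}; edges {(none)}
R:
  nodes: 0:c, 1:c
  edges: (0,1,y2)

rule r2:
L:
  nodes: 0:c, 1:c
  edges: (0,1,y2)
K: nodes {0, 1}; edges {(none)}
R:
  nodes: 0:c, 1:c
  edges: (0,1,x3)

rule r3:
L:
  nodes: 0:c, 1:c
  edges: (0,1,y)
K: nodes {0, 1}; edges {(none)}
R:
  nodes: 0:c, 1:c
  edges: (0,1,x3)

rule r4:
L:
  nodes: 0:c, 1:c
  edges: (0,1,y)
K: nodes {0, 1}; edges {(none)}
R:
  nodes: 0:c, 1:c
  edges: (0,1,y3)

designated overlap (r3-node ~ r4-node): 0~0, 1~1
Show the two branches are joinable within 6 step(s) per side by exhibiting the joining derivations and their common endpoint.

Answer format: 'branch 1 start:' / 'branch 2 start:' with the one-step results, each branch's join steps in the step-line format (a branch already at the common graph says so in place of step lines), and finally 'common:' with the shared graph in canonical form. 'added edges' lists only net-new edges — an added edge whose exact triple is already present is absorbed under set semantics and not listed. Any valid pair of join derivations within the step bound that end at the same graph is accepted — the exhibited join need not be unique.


branch 1 start:
nodes: 0:c, 1:c
edges: (0,1,x3)
branch 2 start:
nodes: 0:c, 1:c
edges: (0,1,y3)
branch 1: already at the common graph (0 steps)
branch 2 step 1: rule r1; match: 0->0, 1->1; deleted nodes (none); deleted edges (0,1,y3); added nodes (none); added edges (0,1,y2); result: nodes: 0:c, 1:c edges: (0,1,y2)
branch 2 step 2: rule r2; match: 0->0, 1->1; deleted nodes (none); deleted edges (0,1,y2); added nodes (none); added edges (0,1,x3); result: nodes: 0:c, 1:c edges: (0,1,x3)
common:
nodes: 0:c, 1:c
edges: (0,1,x3)


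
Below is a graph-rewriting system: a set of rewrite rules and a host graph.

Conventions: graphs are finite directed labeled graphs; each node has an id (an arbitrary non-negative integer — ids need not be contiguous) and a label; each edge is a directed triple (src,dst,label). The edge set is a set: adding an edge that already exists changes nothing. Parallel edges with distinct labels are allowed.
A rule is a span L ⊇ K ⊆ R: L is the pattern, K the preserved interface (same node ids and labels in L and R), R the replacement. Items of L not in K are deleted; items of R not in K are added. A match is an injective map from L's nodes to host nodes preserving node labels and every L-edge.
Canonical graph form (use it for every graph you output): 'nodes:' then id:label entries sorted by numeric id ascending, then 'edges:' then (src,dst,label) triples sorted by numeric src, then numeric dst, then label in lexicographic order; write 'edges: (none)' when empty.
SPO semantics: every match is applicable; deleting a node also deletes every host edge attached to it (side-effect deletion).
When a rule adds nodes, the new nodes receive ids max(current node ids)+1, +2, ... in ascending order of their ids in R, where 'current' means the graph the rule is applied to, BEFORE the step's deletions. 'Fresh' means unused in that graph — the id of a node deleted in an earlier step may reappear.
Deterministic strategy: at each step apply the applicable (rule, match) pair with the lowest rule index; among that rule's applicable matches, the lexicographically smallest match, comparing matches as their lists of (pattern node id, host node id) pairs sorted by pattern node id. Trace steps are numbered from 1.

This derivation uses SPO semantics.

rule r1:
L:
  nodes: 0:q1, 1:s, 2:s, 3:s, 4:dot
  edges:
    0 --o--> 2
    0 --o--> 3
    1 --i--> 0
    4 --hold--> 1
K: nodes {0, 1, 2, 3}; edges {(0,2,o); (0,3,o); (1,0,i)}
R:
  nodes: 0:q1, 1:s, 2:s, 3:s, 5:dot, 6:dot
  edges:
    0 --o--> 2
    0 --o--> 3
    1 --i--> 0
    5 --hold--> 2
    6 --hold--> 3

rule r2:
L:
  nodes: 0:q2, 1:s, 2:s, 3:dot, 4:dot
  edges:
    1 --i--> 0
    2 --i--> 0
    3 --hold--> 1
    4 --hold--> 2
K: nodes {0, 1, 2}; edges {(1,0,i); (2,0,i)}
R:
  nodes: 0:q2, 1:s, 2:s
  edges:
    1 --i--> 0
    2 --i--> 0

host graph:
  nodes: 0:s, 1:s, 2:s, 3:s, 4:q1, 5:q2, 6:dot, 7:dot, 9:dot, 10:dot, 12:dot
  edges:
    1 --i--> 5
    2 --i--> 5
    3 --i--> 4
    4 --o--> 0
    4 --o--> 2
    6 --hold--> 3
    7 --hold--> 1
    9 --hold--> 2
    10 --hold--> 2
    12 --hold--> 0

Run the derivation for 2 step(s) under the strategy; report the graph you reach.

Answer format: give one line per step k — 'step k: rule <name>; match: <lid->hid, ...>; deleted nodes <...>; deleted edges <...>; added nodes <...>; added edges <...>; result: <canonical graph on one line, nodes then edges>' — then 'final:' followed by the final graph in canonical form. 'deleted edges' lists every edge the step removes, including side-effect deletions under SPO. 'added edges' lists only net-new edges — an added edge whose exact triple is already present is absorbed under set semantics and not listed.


step 1: rule r1; match: 0->4, 1->3, 2->0, 3->2, 4->6; deleted nodes 6; deleted edges (6,3,hold); added nodes 13, 14; added edges (13,0,hold); (14,2,hold); result: nodes: 0:s, 1:s, 2:s, 3:s, 4:q1, 5:q2, 7:dot, 9:dot, 10:dot, 12:dot, 13:dot, 14:dot edges: (1,5,i); (2,5,i); (3,4,i); (4,0,o); (4,2,o); (7,1,hold); (9,2,hold); (10,2,hold); (12,0,hold); (13,0,hold); (14,2,hold)
step 2: rule r2; match: 0->5, 1->1, 2->2, 3->7, 4->9; deleted nodes 7, 9; deleted edges (7,1,hold); (9,2,hold); added nodes (none); added edges (none); result: nodes: 0:s, 1:s, 2:s, 3:s, 4:q1, 5:q2, 10:dot, 12:dot, 13:dot, 14:dot edges: (1,5,i); (2,5,i); (3,4,i); (4,0,o); (4,2,o); (10,2,hold); (12,0,hold); (13,0,hold); (14,2,hold)
final:
nodes: 0:s, 1:s, 2:s, 3:s, 4:q1, 5:q2, 10:dot, 12:dot, 13:dot, 14:dot
edges: (1,5,i); (2,5,i); (3,4,i); (4,0,o); (4,2,o); (10,2,hold); (12,0,hold); (13,0,hold); (14,2,hold)


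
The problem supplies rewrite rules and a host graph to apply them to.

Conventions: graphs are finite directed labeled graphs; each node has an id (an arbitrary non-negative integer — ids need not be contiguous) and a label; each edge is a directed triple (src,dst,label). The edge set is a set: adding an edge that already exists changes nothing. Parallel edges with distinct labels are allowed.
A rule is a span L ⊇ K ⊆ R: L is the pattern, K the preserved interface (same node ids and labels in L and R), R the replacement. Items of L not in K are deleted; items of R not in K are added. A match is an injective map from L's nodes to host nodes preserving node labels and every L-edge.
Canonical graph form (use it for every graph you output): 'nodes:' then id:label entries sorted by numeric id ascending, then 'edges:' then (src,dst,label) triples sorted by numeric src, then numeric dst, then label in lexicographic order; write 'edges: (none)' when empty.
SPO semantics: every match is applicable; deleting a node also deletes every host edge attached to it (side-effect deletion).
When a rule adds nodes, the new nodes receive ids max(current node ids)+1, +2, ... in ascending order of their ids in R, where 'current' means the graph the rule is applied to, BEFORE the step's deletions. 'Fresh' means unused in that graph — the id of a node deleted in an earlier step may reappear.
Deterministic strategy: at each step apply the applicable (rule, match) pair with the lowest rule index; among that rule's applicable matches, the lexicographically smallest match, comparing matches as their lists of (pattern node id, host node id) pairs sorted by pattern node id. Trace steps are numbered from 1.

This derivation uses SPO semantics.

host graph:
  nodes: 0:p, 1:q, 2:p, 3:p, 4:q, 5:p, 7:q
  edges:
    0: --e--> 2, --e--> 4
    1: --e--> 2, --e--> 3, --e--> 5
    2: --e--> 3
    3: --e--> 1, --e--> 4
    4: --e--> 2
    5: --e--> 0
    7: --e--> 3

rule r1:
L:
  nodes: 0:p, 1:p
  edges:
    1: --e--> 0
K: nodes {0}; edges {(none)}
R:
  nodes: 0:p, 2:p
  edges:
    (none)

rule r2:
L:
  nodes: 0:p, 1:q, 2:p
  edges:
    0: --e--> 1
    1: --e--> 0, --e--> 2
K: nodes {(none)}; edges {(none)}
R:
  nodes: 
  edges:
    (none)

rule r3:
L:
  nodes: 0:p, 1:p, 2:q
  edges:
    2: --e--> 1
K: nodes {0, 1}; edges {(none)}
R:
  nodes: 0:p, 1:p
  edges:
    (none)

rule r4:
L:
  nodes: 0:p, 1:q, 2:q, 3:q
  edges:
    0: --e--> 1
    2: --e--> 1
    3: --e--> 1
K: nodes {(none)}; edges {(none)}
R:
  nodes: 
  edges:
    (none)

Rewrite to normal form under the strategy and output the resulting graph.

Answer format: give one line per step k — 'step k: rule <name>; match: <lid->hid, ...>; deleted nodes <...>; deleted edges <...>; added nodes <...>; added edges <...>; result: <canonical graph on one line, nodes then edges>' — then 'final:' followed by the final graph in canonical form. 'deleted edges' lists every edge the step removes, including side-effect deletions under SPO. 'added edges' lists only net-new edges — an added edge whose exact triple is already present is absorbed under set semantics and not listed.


step 1: rule r1; match: 0->0, 1->5; deleted nodes 5; deleted edges (1,5,e); (5,0,e); added nodes 8; added edges (none); result: nodes: 0:p, 1:q, 2:p, 3:p, 4:q, 7:q, 8:p edges: (0,2,e); (0,4,e); (1,2,e); (1,3,e); (2,3,e); (3,1,e); (3,4,e); (4,2,e); (7,3,e)
step 2: rule r1; match: 0->2, 1->0; deleted nodes 0; deleted edges (0,2,e); (0,4,e); added nodes 9; added edges (none); result: nodes: 1:q, 2:p, 3:p, 4:q, 7:q, 8:p, 9:p edges: (1,2,e); (1,3,e); (2,3,e); (3,1,e); (3,4,e); (4,2,e); (7,3,e)
step 3: rule r1; match: 0->3, 1->2; deleted nodes 2; deleted edges (1,2,e); (2,3,e); (4,2,e); added nodes 10; added edges (none); result: nodes: 1:q, 3:p, 4:q, 7:q, 8:p, 9:p, 10:p edges: (1,3,e); (3,1,e); (3,4,e); (7,3,e)
step 4: rule r3; match: 0->8, 1->3, 2->1; deleted nodes 1; deleted edges (1,3,e); (3,1,e); added nodes (none); added edges (none); result: nodes: 3:p, 4:q, 7:q, 8:p, 9:p, 10:p edges: (3,4,e); (7,3,e)
step 5: rule r3; match: 0->8, 1->3, 2->7; deleted nodes 7; deleted edges (7,3,e); added nodes (none); added edges (none); result: nodes: 3:p, 4:q, 8:p, 9:p, 10:p edges: (3,4,e)
final:
nodes: 3:p, 4:q, 8:p, 9:p, 10:p
edges: (3,4,e)


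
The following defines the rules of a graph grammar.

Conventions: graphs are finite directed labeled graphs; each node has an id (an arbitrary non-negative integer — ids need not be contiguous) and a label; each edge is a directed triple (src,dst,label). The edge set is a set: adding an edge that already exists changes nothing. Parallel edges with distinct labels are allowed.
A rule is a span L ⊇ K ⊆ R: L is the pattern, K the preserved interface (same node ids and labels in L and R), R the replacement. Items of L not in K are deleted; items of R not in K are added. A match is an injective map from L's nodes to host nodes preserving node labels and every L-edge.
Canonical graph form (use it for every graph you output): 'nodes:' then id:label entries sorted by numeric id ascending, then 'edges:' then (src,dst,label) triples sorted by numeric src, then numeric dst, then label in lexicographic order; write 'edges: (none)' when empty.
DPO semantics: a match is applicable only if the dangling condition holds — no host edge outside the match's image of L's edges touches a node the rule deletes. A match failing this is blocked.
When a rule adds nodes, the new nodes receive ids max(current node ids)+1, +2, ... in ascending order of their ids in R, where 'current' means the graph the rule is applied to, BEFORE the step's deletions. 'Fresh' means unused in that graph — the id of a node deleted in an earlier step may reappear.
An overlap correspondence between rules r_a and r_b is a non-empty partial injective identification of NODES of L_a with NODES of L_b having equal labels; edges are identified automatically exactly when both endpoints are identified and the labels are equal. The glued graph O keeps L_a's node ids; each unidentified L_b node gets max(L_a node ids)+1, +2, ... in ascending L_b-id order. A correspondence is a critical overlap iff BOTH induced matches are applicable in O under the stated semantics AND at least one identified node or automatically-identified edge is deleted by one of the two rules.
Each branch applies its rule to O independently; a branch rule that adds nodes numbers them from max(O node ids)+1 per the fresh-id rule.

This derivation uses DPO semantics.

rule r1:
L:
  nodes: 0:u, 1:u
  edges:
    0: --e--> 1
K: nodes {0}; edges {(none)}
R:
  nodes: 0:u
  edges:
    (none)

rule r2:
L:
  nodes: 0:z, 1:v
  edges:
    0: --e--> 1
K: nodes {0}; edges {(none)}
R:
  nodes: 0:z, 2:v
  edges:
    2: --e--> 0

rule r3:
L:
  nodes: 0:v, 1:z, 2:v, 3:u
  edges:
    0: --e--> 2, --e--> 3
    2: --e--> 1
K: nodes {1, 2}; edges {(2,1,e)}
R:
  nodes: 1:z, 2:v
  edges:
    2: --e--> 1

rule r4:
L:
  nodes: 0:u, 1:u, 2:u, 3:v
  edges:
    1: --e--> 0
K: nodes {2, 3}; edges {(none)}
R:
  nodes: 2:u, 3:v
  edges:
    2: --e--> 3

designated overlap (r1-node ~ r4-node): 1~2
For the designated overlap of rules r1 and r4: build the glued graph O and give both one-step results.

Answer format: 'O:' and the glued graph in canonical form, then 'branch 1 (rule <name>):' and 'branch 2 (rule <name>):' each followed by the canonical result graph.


O:
nodes: 0:u, 1:u, 2:u, 3:u, 4:v
edges: (0,1,e); (3,2,e)
branch 1 (rule r1):
nodes: 0:u, 2:u, 3:u, 4:v
edges: (3,2,e)
branch 2 (rule r4):
nodes: 0:u, 1:u, 4:v
edges: (0,1,e); (1,4,e)


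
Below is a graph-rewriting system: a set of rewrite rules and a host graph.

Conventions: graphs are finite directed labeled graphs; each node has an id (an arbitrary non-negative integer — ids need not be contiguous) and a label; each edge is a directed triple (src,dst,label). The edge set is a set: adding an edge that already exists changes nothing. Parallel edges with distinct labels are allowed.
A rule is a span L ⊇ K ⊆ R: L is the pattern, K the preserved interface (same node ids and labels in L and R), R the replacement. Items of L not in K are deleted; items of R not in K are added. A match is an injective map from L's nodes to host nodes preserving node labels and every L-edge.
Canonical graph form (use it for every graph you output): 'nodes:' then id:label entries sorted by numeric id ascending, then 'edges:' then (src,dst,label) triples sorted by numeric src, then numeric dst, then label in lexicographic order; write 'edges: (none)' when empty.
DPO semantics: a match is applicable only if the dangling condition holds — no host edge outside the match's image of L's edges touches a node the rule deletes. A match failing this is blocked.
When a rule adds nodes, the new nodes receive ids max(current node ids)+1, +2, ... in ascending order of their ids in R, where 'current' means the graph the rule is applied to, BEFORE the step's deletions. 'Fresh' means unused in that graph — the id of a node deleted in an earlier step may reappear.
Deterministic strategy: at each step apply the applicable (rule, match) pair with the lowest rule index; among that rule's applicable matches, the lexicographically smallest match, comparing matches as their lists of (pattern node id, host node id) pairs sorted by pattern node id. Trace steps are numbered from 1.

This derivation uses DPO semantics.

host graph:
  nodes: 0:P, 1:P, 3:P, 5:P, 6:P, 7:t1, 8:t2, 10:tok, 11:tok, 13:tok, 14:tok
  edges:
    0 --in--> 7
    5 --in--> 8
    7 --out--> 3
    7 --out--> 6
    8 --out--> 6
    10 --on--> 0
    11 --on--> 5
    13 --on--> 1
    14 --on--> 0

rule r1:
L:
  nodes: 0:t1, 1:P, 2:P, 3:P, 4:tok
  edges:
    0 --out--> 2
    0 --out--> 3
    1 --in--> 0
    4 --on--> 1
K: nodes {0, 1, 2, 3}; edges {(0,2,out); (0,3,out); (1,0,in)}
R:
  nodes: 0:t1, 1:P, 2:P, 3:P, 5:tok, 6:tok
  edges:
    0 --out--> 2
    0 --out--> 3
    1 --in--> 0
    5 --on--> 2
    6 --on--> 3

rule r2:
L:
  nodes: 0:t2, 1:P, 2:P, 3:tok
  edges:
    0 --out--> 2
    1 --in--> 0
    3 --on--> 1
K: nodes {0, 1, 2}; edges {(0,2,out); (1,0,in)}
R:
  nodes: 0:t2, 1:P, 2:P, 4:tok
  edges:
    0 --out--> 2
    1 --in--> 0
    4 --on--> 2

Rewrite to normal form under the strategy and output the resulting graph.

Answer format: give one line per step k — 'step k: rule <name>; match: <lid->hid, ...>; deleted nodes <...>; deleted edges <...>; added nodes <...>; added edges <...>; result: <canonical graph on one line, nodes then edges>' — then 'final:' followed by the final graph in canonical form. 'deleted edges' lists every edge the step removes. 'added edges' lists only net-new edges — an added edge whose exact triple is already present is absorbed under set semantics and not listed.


step 1: rule r1; match: 0->7, 1->0, 2->3, 3->6, 4->10; deleted nodes 10; deleted edges (10,0,on); added nodes 15, 16; added edges (15,3,on); (16,6,on); result: nodes: 0:P, 1:P, 3:P, 5:P, 6:P, 7:t1, 8:t2, 11:tok, 13:tok, 14:tok, 15:tok, 16:tok edges: (0,7,in); (5,8,in); (7,3,out); (7,6,out); (8,6,out); (11,5,on); (13,1,on); (14,0,on); (15,3,on); (16,6,on)
step 2: rule r1; match: 0->7, 1->0, 2->3, 3->6, 4->14; deleted nodes 14; deleted edges (14,0,on); added nodes 17, 18; added edges (17,3,on); (18,6,on); result: nodes: 0:P, 1:P, 3:P, 5:P, 6:P, 7:t1, 8:t2, 11:tok, 13:tok, 15:tok, 16:tok, 17:tok, 18:tok edges: (0,7,in); (5,8,in); (7,3,out); (7,6,out); (8,6,out); (11,5,on); (13,1,on); (15,3,on); (16,6,on); (17,3,on); (18,6,on)
step 3: rule r2; match: 0->8, 1->5, 2->6, 3->11; deleted nodes 11; deleted edges (11,5,on); added nodes 19; added edges (19,6,on); result: nodes: 0:P, 1:P, 3:P, 5:P, 6:P, 7:t1, 8:t2, 13:tok, 15:tok, 16:tok, 17:tok, 18:tok, 19:tok edges: (0,7,in); (5,8,in); (7,3,out); (7,6,out); (8,6,out); (13,1,on); (15,3,on); (16,6,on); (17,3,on); (18,6,on); (19,6,on)
final:
nodes: 0:P, 1:P, 3:P, 5:P, 6:P, 7:t1, 8:t2, 13:tok, 15:tok, 16:tok, 17:tok, 18:tok, 19:tok
edges: (0,7,in); (5,8,in); (7,3,out); (7,6,out); (8,6,out); (13,1,on); (15,3,on); (16,6,on); (17,3,on); (18,6,on); (19,6,on)


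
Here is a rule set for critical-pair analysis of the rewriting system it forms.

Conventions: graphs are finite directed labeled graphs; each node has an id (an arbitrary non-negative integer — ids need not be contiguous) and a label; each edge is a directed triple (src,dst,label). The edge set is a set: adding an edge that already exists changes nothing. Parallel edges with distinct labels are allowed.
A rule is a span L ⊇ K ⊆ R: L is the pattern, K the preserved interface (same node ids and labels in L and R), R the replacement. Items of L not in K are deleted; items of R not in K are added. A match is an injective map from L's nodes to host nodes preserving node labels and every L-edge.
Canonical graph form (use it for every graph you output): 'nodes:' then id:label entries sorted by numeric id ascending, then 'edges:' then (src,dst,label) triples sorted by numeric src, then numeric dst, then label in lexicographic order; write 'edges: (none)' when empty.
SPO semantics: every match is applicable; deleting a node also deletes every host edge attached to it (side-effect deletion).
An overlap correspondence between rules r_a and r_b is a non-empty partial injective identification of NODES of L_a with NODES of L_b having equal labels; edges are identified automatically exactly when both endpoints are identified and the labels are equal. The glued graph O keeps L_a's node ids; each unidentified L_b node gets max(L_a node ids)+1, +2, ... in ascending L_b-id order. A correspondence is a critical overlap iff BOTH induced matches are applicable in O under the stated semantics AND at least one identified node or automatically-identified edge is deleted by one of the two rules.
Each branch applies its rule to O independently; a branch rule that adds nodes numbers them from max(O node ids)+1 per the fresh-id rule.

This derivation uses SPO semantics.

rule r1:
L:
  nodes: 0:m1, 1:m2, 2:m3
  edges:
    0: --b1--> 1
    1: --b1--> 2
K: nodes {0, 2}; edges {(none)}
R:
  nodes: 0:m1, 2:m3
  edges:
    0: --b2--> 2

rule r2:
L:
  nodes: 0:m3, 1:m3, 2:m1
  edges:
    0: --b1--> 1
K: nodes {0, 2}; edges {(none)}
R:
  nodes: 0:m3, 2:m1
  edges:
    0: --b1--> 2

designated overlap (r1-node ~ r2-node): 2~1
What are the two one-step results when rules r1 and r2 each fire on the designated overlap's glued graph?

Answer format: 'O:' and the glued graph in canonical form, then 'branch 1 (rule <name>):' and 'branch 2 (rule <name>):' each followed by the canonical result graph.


O:
nodes: 0:m1, 1:m2, 2:m3, 3:m3, 4:m1
edges: (0,1,b1); (1,2,b1); (3,2,b1)
branch 1 (rule r1):
nodes: 0:m1, 2:m3, 3:m3, 4:m1
edges: (0,2,b2); (3,2,b1)
branch 2 (rule r2):
nodes: 0:m1, 1:m2, 3:m3, 4:m1
edges: (0,1,b1); (3,4,b1)


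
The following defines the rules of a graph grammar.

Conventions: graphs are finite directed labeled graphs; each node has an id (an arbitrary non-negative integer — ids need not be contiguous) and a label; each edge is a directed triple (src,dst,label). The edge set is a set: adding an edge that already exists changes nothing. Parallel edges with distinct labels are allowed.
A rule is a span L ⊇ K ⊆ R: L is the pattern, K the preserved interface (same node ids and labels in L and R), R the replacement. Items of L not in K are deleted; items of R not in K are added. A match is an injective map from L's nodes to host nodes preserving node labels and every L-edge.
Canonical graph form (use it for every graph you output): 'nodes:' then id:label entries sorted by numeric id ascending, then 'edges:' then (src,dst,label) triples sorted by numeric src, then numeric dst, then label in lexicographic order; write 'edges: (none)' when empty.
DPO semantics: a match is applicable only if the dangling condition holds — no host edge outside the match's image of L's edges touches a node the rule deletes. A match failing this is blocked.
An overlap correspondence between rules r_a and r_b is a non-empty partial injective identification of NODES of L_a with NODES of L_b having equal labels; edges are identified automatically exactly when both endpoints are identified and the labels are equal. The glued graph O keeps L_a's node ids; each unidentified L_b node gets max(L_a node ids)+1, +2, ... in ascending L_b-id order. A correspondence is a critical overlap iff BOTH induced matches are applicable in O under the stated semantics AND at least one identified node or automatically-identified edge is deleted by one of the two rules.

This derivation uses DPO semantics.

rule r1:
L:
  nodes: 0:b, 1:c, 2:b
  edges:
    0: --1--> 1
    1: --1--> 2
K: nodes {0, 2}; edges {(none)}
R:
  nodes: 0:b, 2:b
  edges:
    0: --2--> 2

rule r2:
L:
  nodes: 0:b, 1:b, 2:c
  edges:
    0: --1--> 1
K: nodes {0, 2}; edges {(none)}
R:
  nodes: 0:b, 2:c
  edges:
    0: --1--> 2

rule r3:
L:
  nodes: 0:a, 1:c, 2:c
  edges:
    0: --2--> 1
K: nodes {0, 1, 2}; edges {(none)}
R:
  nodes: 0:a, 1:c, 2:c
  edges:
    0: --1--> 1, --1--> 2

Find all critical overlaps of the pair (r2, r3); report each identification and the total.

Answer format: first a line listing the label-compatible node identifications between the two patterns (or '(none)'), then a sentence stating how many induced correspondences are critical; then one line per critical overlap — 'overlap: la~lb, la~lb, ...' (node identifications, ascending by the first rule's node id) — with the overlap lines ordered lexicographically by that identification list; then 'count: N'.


label-compatible node identifications between L(r2) and L(r3): 2~1, 2~2
0 of the induced correspondences are critical overlaps of r2 and r3.
count: 0


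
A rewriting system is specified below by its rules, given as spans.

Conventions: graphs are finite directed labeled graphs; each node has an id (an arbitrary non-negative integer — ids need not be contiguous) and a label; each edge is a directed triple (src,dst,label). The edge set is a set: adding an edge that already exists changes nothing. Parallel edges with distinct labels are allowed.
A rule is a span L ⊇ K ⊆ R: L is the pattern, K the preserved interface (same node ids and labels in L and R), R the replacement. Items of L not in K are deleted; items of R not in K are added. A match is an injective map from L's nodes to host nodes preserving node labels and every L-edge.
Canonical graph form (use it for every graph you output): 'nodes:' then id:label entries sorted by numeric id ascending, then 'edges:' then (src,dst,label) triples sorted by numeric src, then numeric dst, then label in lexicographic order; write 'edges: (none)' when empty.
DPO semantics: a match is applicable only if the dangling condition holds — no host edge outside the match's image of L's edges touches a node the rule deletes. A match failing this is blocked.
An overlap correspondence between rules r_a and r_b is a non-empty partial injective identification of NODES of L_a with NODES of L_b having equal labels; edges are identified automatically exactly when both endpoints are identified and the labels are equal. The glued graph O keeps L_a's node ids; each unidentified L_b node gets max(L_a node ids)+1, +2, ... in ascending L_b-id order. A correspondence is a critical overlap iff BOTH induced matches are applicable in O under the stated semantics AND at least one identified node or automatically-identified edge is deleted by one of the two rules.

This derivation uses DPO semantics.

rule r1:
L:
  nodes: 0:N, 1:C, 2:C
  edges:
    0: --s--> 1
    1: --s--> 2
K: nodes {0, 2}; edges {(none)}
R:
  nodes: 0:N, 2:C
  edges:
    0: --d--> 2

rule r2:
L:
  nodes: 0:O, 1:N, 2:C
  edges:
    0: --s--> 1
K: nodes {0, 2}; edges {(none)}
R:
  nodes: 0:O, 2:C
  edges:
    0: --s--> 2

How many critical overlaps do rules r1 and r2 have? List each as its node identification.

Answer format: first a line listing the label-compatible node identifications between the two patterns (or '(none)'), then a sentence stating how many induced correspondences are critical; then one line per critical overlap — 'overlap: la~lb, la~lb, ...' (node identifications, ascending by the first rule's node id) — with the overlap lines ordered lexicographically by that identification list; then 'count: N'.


label-compatible node identifications between L(r1) and L(r2): 0~1, 1~2, 2~2
1 of the induced correspondences is a critical overlap of r1 and r2.
overlap: 1~2
count: 1


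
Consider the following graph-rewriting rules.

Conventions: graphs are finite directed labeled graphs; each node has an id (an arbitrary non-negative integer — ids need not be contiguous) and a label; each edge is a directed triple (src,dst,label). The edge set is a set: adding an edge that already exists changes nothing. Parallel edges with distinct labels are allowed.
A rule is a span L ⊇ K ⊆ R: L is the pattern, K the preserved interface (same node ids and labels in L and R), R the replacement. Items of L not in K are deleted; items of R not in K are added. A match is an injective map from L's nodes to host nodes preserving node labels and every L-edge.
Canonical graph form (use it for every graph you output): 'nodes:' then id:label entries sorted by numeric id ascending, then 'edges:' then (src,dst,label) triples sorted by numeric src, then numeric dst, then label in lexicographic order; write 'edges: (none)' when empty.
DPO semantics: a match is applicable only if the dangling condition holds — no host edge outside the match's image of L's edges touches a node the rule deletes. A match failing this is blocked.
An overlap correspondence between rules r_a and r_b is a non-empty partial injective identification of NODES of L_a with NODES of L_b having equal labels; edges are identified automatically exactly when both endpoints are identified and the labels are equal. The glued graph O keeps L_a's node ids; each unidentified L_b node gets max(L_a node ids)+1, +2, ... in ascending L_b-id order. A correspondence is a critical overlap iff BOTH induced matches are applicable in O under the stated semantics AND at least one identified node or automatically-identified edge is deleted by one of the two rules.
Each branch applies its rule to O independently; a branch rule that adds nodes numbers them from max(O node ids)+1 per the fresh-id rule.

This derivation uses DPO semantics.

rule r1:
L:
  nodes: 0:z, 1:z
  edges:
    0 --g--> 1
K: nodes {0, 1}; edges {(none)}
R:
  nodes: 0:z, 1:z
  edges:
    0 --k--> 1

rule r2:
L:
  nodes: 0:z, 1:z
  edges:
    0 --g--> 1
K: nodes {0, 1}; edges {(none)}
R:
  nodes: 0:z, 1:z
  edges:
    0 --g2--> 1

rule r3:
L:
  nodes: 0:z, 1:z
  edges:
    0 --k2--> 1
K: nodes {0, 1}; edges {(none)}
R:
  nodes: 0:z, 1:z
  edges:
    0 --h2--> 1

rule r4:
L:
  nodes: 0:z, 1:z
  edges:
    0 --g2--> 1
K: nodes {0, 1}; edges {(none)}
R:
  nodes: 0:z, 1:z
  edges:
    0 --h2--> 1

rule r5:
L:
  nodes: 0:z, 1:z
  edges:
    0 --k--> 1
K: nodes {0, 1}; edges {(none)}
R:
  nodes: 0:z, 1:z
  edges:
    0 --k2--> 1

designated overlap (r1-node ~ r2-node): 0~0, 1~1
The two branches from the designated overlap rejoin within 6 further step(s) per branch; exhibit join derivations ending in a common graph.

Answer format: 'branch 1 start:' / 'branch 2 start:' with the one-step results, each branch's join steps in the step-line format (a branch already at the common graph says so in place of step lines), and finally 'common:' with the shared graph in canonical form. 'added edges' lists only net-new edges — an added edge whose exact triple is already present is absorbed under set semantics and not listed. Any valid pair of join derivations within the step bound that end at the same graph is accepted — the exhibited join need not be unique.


branch 1 start:
nodes: 0:z, 1:z
edges: (0,1,k)
branch 2 start:
nodes: 0:z, 1:z
edges: (0,1,g2)
branch 1 step 1: rule r5; match: 0->0, 1->1; deleted nodes (none); deleted edges (0,1,k); added nodes (none); added edges (0,1,k2); result: nodes: 0:z, 1:z edges: (0,1,k2)
branch 1 step 2: rule r3; match: 0->0, 1->1; deleted nodes (none); deleted edges (0,1,k2); added nodes (none); added edges (0,1,h2); result: nodes: 0:z, 1:z edges: (0,1,h2)
branch 2 step 1: rule r4; match: 0->0, 1->1; deleted nodes (none); deleted edges (0,1,g2); added nodes (none); added edges (0,1,h2); result: nodes: 0:z, 1:z edges: (0,1,h2)
common:
nodes: 0:z, 1:z
edges: (0,1,h2)
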